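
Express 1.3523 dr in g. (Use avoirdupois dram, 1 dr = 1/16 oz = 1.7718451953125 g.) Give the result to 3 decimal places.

2.396 g

1 dram = 1.77185 grams.
So 1.3523 × 1.77185 ≈ 2.396 g.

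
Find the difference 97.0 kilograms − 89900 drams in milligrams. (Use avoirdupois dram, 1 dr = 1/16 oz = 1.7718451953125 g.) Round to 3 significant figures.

-6.23 × 10^7 mg

97.0 kg = 9.70000 × 10^7 mg and 89900 dr = 1.59289 × 10^8 mg.
9.70000 × 10^7 − 1.59289 × 10^8 ≈ -6.23 × 10^7 mg.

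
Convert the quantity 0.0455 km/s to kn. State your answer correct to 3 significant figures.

1 km/s = 1943.84 kn.
So 0.0455 × 1943.84 ≈ 88.4 kn.

88.4 kn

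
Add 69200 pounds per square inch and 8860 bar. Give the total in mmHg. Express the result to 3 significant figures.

1.02e+7 millimeters of mercury

69200 psi = 3.57867e+6 mmHg and 8860 bar = 6.64555e+6 mmHg.
3.57867e+6 + 6.64555e+6 ≈ 1.02e+7 mmHg.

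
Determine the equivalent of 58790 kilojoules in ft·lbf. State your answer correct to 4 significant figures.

4.336 × 10^7 ft·lbf

1 kJ = 737.562 foot-pounds.
58790 × 737.562 ≈ 4.336 × 10^7 ft·lbf.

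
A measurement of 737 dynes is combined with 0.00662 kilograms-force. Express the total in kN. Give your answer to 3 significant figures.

737 dyn = 7.37000e-6 kN and 0.00662 kgf = 6.49200e-5 kN.
7.37000e-6 + 6.49200e-5 ≈ 7.23e-5 kN.

7.23e-5 kilonewtons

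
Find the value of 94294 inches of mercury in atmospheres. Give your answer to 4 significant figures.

3151 atm

1 inch of mercury = 0.0334211 atmospheres.
Thus 94294 × 0.0334211 ≈ 3151 atm.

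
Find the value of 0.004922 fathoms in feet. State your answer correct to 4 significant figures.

0.02953 ft

1 fathom = 6.00000 ft.
So 0.004922 × 6.00000 ≈ 0.02953 ft.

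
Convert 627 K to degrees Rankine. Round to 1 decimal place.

°R = K × 9/5.
Applying the formula gives 1128.6 °R.

1128.6 degrees Rankine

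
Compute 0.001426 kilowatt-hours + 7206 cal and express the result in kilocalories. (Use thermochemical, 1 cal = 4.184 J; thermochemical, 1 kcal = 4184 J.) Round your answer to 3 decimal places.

8.433 kcal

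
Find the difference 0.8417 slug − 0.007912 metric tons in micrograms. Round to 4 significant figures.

4.372e+9 micrograms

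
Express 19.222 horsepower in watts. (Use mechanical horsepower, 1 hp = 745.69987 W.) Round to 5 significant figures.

1 horsepower = 745.700 W.
Thus 19.222 × 745.700 ≈ 14334 W.

14334 watts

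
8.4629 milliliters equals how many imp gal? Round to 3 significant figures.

1 milliliter = 0.000219969 imp gal.
So 8.4629 × 0.000219969 ≈ 0.00186 imp gal.

0.00186 imp gal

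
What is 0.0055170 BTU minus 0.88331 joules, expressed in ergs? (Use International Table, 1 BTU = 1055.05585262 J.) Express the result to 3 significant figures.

4.94e+7 ergs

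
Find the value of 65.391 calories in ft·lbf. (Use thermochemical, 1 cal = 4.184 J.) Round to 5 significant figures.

1 calorie = 3.08596 ft·lbf.
Thus 65.391 × 3.08596 ≈ 201.79 ft·lbf.

201.79 foot-pounds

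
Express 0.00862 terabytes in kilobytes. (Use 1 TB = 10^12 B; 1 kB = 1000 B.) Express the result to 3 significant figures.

8.62e+6 kB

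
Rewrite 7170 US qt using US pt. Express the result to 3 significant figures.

14300 US pt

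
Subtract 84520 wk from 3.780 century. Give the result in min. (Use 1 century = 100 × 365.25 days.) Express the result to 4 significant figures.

-6.531e+8 min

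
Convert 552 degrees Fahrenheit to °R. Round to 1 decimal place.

1011.7 degrees Rankine

°R = °F + 459.67.
Applying the formula gives 1011.7 °R.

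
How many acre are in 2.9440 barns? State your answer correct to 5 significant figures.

1 barn = 2.47105e-32 acres.
2.9440 × 2.47105e-32 ≈ 7.2748e-32 acre.

7.2748e-32 acres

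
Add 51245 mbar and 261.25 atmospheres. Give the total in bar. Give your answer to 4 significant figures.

316.0 bar

51245 mbar = 51.2450 bar and 261.25 atm = 264.712 bar.
51.2450 + 264.712 ≈ 316.0 bar.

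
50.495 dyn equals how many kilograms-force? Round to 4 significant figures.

5.149 × 10^-5 kgf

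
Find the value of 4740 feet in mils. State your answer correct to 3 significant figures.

5.69 × 10^7 mil

1 foot = 12000.0 mils.
So 4740 × 12000.0 ≈ 5.69 × 10^7 mil.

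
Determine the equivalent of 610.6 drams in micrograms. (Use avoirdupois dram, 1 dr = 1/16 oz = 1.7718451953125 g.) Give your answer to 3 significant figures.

1.08e+9 micrograms

1 dram = 1.77185e+6 μg.
Thus 610.6 × 1.77185e+6 ≈ 1.08e+9 μg.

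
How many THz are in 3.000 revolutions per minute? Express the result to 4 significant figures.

5.000e-14 terahertz

1 revolution per minute = 1.66667e-14 THz.
Then 3.000 × 1.66667e-14 ≈ 5.000e-14 THz.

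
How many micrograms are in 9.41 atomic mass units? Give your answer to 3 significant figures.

1.56 × 10^-17 micrograms

1 atomic mass unit = 1.66054 × 10^-18 μg.
So 9.41 × 1.66054 × 10^-18 ≈ 1.56 × 10^-17 μg.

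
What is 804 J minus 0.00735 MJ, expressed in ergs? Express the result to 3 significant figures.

-6.55e+10 erg

804 J = 8.04000e+9 erg and 0.00735 MJ = 7.35000e+10 erg.
8.04000e+9 − 7.35000e+10 ≈ -6.55e+10 erg.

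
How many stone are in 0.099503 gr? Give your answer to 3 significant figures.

1 gr = 1.02041 × 10^-5 st.
Then 0.099503 × 1.02041 × 10^-5 ≈ 1.02 × 10^-6 st.

1.02 × 10^-6 stone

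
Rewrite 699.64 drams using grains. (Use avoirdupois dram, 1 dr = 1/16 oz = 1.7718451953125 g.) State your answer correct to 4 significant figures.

1 dr = 27.34375 gr.
Then 699.64 × 27.34375 ≈ 19130 gr.

19130 grains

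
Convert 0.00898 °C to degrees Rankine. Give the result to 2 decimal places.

491.69 °R

°R = (°C + 273.15) × 9/5.
Applying the formula gives 491.69 °R.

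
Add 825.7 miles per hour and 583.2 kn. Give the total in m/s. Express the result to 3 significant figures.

669 meters per second

825.7 mph = 369.121 m/s and 583.2 kn = 300.024 m/s.
369.121 + 300.024 ≈ 669 m/s.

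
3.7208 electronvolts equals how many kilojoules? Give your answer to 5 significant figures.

5.9614e-22 kJ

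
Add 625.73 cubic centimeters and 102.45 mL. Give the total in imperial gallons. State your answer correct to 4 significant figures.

0.1602 imp gal

625.73 cm³ = 0.137641 imp gal and 102.45 mL = 0.0225358 imp gal.
0.137641 + 0.0225358 ≈ 0.1602 imp gal.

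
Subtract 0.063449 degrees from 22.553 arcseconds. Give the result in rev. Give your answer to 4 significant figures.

-0.0001588 revolutions

22.553 arcsec = 1.74020e-5 rev and 0.063449 ° = 0.000176247 rev.
1.74020e-5 − 0.000176247 ≈ -0.0001588 rev.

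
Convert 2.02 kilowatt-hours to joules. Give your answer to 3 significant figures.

7.27 × 10^6 joules

1 kWh = 3.60000 × 10^6 J.
So 2.02 × 3.60000 × 10^6 ≈ 7.27 × 10^6 J.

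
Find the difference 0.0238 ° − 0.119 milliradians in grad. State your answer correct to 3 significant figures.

0.0189 gradians

0.0238 ° = 0.0264444 grad and 0.119 mrad = 0.00757578 grad.
0.0264444 − 0.00757578 ≈ 0.0189 grad.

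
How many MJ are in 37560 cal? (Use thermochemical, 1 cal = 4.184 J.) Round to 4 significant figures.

1 calorie = 4.18400 × 10^-6 MJ.
So 37560 × 4.18400 × 10^-6 ≈ 0.1572 MJ.

0.1572 MJ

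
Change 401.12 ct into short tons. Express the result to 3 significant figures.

8.84e-5 short ton

1 ct = 2.20462e-7 short tons.
401.12 × 2.20462e-7 ≈ 8.84e-5 short ton.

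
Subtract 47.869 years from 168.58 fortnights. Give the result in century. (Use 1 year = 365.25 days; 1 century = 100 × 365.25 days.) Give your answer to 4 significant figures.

168.58 fortnight = 0.0646166 century and 47.869 yr = 0.478690 century.
0.0646166 − 0.478690 ≈ -0.4141 century.

-0.4141 centuries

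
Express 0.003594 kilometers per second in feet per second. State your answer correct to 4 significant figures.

11.79 ft/s

1 kilometer per second = 3280.84 ft/s.
0.003594 × 3280.84 ≈ 11.79 ft/s.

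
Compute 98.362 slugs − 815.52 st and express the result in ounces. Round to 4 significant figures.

98.362 slug = 50635.3 oz and 815.52 st = 182676 oz.
50635.3 − 182676 ≈ -132000 oz.

-132000 oz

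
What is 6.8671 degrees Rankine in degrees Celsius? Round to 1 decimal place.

-269.3 degrees Celsius

°R = (°C + 273.15) × 9/5.
Applying the formula gives -269.3 °C.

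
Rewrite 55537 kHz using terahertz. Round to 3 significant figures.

5.55e-5 THz

1 kHz = 1.00000e-9 THz.
Thus 55537 × 1.00000e-9 ≈ 5.55e-5 THz.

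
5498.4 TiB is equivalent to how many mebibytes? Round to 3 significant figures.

5.77e+9 MiB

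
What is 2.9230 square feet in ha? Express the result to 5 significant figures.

1 ft² = 9.29030e-6 ha.
Thus 2.9230 × 9.29030e-6 ≈ 2.7156e-5 ha.

2.7156e-5 ha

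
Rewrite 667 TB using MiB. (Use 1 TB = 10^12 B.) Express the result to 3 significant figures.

6.36e+8 MiB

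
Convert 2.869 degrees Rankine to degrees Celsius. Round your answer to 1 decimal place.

°R = (°C + 273.15) × 9/5.
Applying the formula gives -271.6 °C.

-271.6 degrees Celsius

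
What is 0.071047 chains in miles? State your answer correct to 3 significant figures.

1 chain = 0.0125000 mi.
0.071047 × 0.0125000 ≈ 0.000888 mi.

0.000888 miles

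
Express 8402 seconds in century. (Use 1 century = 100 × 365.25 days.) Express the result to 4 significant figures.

2.662 × 10^-6 centuries

1 second = 3.16881 × 10^-10 centuries.
So 8402 × 3.16881 × 10^-10 ≈ 2.662 × 10^-6 century.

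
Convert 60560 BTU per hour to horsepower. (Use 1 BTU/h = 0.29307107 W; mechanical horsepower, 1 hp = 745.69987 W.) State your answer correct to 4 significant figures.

23.80 hp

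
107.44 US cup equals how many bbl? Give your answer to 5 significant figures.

0.15988 bbl

1 US cup = 0.00148810 bbl.
Thus 107.44 × 0.00148810 ≈ 0.15988 bbl.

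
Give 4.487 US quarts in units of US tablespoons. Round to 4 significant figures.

1 US qt = 64.0000 US tbsp.
So 4.487 × 64.0000 ≈ 287.2 US tbsp.

287.2 US tbsp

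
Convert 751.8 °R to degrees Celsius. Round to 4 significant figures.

°R = (°C + 273.15) × 9/5.
Applying the formula gives 144.5 °C.

144.5 °C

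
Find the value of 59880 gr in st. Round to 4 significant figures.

0.6110 st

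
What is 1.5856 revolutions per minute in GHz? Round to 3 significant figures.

1 revolution per minute = 1.66667 × 10^-11 gigahertz.
1.5856 × 1.66667 × 10^-11 ≈ 2.64 × 10^-11 GHz.

2.64 × 10^-11 GHz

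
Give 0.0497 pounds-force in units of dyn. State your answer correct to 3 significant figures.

22100 dynes

1 pound-force = 444822 dyn.
0.0497 × 444822 ≈ 22100 dyn.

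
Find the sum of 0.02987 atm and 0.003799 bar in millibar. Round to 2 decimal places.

34.06 mbar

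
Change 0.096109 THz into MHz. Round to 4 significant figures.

1 terahertz = 1.00000e+6 MHz.
Thus 0.096109 × 1.00000e+6 ≈ 96110 MHz.

96110 MHz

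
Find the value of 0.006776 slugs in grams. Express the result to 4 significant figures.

1 slug = 14593.9 g.
0.006776 × 14593.9 ≈ 98.89 g.

98.89 g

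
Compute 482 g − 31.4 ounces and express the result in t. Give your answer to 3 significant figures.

-0.000408 metric tons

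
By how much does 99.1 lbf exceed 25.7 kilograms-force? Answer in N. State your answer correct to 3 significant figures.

189 newtons

99.1 lbf = 440.819 N and 25.7 kgf = 252.031 N.
440.819 − 252.031 ≈ 189 N.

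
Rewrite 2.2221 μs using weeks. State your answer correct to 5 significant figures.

3.6741 × 10^-12 wk

1 microsecond = 1.65344 × 10^-12 wk.
Then 2.2221 × 1.65344 × 10^-12 ≈ 3.6741 × 10^-12 wk.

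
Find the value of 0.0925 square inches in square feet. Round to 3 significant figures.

1 in² = 0.00694444 ft².
Then 0.0925 × 0.00694444 ≈ 0.000642 ft².

0.000642 square feet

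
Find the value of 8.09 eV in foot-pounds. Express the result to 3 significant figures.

9.56e-19 ft·lbf

1 electronvolt = 1.18170e-19 foot-pounds.
Thus 8.09 × 1.18170e-19 ≈ 9.56e-19 ft·lbf.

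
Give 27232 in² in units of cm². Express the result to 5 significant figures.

1 square inch = 6.45160 cm².
27232 × 6.45160 ≈ 175690 cm².

175690 cm²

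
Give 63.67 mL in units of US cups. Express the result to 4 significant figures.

0.2691 US cup

1 milliliter = 0.00422675 US cup.
Then 63.67 × 0.00422675 ≈ 0.2691 US cup.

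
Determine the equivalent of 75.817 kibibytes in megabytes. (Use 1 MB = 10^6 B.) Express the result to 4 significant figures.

0.07764 megabytes

1 KiB = 0.00102400 MB.
Then 75.817 × 0.00102400 ≈ 0.07764 MB.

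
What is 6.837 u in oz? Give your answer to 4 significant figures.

1 u = 5.85738 × 10^-26 oz.
Thus 6.837 × 5.85738 × 10^-26 ≈ 4.005 × 10^-25 oz.

4.005 × 10^-25 oz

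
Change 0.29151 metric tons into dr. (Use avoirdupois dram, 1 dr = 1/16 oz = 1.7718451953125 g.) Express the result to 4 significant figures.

164500 drams

1 metric ton = 564383 drams.
So 0.29151 × 564383 ≈ 164500 dr.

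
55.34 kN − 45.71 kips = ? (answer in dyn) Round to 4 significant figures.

55.34 kN = 5.53400e+9 dyn and 45.71 kip = 2.03328e+10 dyn.
5.53400e+9 − 2.03328e+10 ≈ -1.480e+10 dyn.

-1.480e+10 dynes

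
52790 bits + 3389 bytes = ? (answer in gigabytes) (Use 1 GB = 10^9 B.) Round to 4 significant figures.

52790 bit = 6.59875e-6 GB and 3389 B = 3.38900e-6 GB.
6.59875e-6 + 3.38900e-6 ≈ 9.988e-6 GB.

9.988e-6 GB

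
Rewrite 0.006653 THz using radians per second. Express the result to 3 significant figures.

4.18 × 10^10 rad/s

1 terahertz = 6.28319 × 10^12 rad/s.
Then 0.006653 × 6.28319 × 10^12 ≈ 4.18 × 10^10 rad/s.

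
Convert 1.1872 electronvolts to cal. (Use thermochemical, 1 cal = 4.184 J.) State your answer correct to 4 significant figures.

4.546e-20 cal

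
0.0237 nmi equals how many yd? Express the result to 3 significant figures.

1 nautical mile = 2025.37 yards.
Then 0.0237 × 2025.37 ≈ 48.0 yd.

48.0 yd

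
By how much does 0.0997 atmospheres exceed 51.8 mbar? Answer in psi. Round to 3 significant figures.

0.0997 atm = 1.46519 psi and 51.8 mbar = 0.751295 psi.
1.46519 − 0.751295 ≈ 0.714 psi.

0.714 psi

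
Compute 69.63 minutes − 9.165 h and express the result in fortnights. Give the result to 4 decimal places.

-0.0238 fortnight

69.63 min = 0.00345387 fortnight and 9.165 h = 0.0272768 fortnight.
0.00345387 − 0.0272768 ≈ -0.0238 fortnight.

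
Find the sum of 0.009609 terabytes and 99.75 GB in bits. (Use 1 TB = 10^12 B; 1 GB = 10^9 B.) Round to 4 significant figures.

0.009609 TB = 7.68720e+10 bit and 99.75 GB = 7.98000e+11 bit.
7.68720e+10 + 7.98000e+11 ≈ 8.749e+11 bit.

8.749e+11 bit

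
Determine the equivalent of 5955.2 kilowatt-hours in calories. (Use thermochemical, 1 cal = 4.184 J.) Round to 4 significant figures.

1 kilowatt-hour = 860421 cal.
Then 5955.2 × 860421 ≈ 5.124e+9 cal.

5.124e+9 calories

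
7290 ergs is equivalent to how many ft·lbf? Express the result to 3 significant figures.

0.000538 foot-pounds

1 erg = 7.37562e-8 ft·lbf.
Thus 7290 × 7.37562e-8 ≈ 0.000538 ft·lbf.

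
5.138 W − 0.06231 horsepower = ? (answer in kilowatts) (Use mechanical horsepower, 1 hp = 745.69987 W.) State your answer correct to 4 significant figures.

5.138 W = 0.00513800 kW and 0.06231 hp = 0.0464646 kW.
0.00513800 − 0.0464646 ≈ -0.04133 kW.

-0.04133 kW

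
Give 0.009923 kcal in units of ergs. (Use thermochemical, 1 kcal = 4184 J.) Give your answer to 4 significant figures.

4.152e+8 ergs

1 kilocalorie = 4.18400e+10 erg.
So 0.009923 × 4.18400e+10 ≈ 4.152e+8 erg.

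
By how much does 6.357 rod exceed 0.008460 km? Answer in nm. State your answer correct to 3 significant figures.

6.357 rod = 3.19706e+10 nm and 0.008460 km = 8.46000e+9 nm.
3.19706e+10 − 8.46000e+9 ≈ 2.35e+10 nm.

2.35e+10 nm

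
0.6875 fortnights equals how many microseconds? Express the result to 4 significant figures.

8.316e+11 microseconds

1 fortnight = 1.20960e+12 microseconds.
So 0.6875 × 1.20960e+12 ≈ 8.316e+11 μs.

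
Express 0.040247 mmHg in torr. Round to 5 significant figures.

1 millimeter of mercury = 1.00000 torr.
Thus 0.040247 × 1.00000 ≈ 0.040247 torr.

0.040247 torr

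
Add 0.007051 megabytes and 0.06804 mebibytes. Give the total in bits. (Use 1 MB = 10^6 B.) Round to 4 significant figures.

627200 bit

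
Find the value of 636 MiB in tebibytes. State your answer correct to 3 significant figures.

1 MiB = 9.53674 × 10^-7 TiB.
So 636 × 9.53674 × 10^-7 ≈ 0.000607 TiB.

0.000607 TiB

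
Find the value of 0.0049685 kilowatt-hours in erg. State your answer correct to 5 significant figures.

1.7887 × 10^11 ergs

1 kilowatt-hour = 3.60000 × 10^13 erg.
0.0049685 × 3.60000 × 10^13 ≈ 1.7887 × 10^11 erg.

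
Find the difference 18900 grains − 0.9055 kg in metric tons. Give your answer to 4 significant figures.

18900 gr = 0.00122470 t and 0.9055 kg = 0.000905500 t.
0.00122470 − 0.000905500 ≈ 0.0003192 t.

0.0003192 metric tons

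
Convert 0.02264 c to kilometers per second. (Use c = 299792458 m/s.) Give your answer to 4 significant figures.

6787 kilometers per second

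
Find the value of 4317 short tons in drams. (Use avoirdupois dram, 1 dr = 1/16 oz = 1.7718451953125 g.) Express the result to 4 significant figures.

2.210 × 10^9 dr

1 short ton = 512000 dr.
Thus 4317 × 512000 ≈ 2.210 × 10^9 dr.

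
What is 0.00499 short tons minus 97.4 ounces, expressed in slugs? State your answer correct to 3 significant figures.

0.00499 short ton = 0.310188 slug and 97.4 oz = 0.189205 slug.
0.310188 − 0.189205 ≈ 0.121 slug.

0.121 slug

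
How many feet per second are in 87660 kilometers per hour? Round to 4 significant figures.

79890 ft/s

1 km/h = 0.911344 ft/s.
Then 87660 × 0.911344 ≈ 79890 ft/s.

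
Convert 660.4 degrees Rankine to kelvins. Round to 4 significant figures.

°R = K × 9/5.
Applying the formula gives 366.9 K.

366.9 K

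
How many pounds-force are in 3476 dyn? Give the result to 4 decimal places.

0.0078 lbf

1 dyn = 2.24809 × 10^-6 lbf.
Then 3476 × 2.24809 × 10^-6 ≈ 0.0078 lbf.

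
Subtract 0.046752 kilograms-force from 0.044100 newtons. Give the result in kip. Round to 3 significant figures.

0.044100 N = 9.91407 × 10^-6 kip and 0.046752 kgf = 0.000103071 kip.
9.91407 × 10^-6 − 0.000103071 ≈ -9.32 × 10^-5 kip.

-9.32 × 10^-5 kip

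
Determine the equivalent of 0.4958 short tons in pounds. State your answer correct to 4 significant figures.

1 short ton = 2000.00 lb.
Thus 0.4958 × 2000.00 ≈ 991.6 lb.

991.6 pounds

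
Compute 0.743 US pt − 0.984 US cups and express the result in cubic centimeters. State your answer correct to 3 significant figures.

119 cm³

0.743 US pt = 351.570 cm³ and 0.984 US cup = 232.803 cm³.
351.570 − 232.803 ≈ 119 cm³.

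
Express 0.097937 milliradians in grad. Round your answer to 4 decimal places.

0.0062 gradians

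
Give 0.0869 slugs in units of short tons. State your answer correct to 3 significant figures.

1 slug = 0.0160870 short ton.
Thus 0.0869 × 0.0160870 ≈ 0.00140 short ton.

0.00140 short ton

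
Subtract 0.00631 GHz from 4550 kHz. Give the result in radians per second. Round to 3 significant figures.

4550 kHz = 2.85885 × 10^7 rad/s and 0.00631 GHz = 3.96469 × 10^7 rad/s.
2.85885 × 10^7 − 3.96469 × 10^7 ≈ -1.11 × 10^7 rad/s.

-1.11 × 10^7 rad/s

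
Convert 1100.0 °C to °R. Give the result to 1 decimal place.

2471.7 degrees Rankine

°R = (°C + 273.15) × 9/5.
Applying the formula gives 2471.7 °R.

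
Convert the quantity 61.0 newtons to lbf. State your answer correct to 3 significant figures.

13.7 lbf

1 N = 0.224809 pounds-force.
61.0 × 0.224809 ≈ 13.7 lbf.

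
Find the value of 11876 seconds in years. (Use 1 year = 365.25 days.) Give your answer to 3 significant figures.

0.000376 years

1 second = 3.16881e-8 years.
So 11876 × 3.16881e-8 ≈ 0.000376 yr.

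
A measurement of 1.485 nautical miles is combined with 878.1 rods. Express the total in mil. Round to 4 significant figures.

1.485 nmi = 1.08276e+8 mil and 878.1 rod = 1.73864e+8 mil.
1.08276e+8 + 1.73864e+8 ≈ 2.821e+8 mil.

2.821e+8 mil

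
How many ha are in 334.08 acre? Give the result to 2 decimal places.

1 acre = 0.404686 ha.
Then 334.08 × 0.404686 ≈ 135.20 ha.

135.20 ha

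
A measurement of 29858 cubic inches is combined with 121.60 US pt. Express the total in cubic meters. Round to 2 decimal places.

29858 in³ = 0.489285 m³ and 121.60 US pt = 0.0575383 m³.
0.489285 + 0.0575383 ≈ 0.55 m³.

0.55 m³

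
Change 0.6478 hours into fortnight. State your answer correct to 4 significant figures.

1 h = 0.00297619 fortnights.
So 0.6478 × 0.00297619 ≈ 0.001928 fortnight.

0.001928 fortnight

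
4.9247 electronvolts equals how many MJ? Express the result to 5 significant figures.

7.8902 × 10^-25 megajoules

1 electronvolt = 1.602177 × 10^-25 MJ.
So 4.9247 × 1.602177 × 10^-25 ≈ 7.8902 × 10^-25 MJ.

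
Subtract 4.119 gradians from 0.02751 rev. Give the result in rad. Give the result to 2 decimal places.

0.02751 rev = 0.172850 rad and 4.119 grad = 0.0647011 rad.
0.172850 − 0.0647011 ≈ 0.11 rad.

0.11 rad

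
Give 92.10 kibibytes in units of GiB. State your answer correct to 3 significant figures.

8.78e-5 gibibytes

1 kibibyte = 9.53674e-7 gibibytes.
92.10 × 9.53674e-7 ≈ 8.78e-5 GiB.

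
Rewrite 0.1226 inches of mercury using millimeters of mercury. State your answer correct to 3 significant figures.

1 inHg = 25.4000 millimeters of mercury.
Thus 0.1226 × 25.4000 ≈ 3.11 mmHg.

3.11 mmHg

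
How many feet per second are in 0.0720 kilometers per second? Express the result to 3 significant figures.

1 kilometer per second = 3280.84 feet per second.
Then 0.0720 × 3280.84 ≈ 236 ft/s.

236 feet per second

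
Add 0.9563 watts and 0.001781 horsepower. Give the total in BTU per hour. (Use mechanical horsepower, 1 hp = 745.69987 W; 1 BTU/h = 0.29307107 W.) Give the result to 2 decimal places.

7.79 BTU/h

0.9563 W = 3.26303 BTU/h and 0.001781 hp = 4.53164 BTU/h.
3.26303 + 4.53164 ≈ 7.79 BTU/h.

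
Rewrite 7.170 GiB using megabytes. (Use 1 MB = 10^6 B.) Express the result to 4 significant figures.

7699 megabytes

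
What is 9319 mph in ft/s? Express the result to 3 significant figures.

13700 feet per second

1 mph = 1.46667 feet per second.
So 9319 × 1.46667 ≈ 13700 ft/s.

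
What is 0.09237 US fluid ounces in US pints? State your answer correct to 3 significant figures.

0.00577 US pints

1 US fl oz = 0.0625000 US pt.
0.09237 × 0.0625000 ≈ 0.00577 US pt.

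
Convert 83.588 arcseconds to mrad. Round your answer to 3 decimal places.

0.405 mrad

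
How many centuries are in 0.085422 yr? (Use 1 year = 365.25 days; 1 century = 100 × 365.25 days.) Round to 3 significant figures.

1 year = 0.0100000 century.
Thus 0.085422 × 0.0100000 ≈ 0.000854 century.

0.000854 century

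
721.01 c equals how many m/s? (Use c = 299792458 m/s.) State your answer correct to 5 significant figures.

2.1615 × 10^11 m/s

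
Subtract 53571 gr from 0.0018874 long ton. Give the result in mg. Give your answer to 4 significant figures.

-1.554 × 10^6 mg

0.0018874 long ton = 1.91769 × 10^6 mg and 53571 gr = 3.47134 × 10^6 mg.
1.91769 × 10^6 − 3.47134 × 10^6 ≈ -1.554 × 10^6 mg.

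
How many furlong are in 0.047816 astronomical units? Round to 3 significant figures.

3.56 × 10^7 furlong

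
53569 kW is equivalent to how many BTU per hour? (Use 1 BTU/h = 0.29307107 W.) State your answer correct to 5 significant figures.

1 kilowatt = 3412.142 BTU/h.
Then 53569 × 3412.142 ≈ 1.8279 × 10^8 BTU/h.

1.8279 × 10^8 BTU/h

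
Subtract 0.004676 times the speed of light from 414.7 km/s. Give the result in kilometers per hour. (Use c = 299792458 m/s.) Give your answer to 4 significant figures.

-3.554e+6 kilometers per hour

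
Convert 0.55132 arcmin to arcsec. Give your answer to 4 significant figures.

33.08 arcsec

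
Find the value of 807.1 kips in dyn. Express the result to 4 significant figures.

3.590e+11 dyn

1 kip = 4.44822e+8 dyn.
So 807.1 × 4.44822e+8 ≈ 3.590e+11 dyn.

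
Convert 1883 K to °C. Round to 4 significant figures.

1610 degrees Celsius

K = °C + 273.15.
Applying the formula gives 1610 °C.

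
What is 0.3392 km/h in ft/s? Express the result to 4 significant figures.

0.3091 ft/s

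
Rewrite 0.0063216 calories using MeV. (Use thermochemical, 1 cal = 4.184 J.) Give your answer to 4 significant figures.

1 cal = 2.61145 × 10^13 megaelectronvolts.
So 0.0063216 × 2.61145 × 10^13 ≈ 1.651 × 10^11 MeV.

1.651 × 10^11 MeV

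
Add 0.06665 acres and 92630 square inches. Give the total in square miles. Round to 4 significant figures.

0.06665 acre = 0.000104141 mi² and 92630 in² = 2.30739 × 10^-5 mi².
0.000104141 + 2.30739 × 10^-5 ≈ 0.0001272 mi².

0.0001272 mi²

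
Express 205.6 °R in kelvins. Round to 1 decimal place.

114.2 K

°R = K × 9/5.
Applying the formula gives 114.2 K.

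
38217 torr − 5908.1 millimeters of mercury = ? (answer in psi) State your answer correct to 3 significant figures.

38217 torr = 738.994 psi and 5908.1 mmHg = 114.244 psi.
738.994 − 114.244 ≈ 625 psi.

625 psi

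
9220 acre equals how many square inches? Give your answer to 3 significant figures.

5.78e+10 square inches

1 acre = 6.27264e+6 in².
Thus 9220 × 6.27264e+6 ≈ 5.78e+10 in².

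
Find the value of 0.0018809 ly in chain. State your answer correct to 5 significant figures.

8.8457e+11 chain

1 ly = 4.70290e+14 chain.
So 0.0018809 × 4.70290e+14 ≈ 8.8457e+11 chain.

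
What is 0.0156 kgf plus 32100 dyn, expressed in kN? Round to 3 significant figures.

0.000474 kN

0.0156 kgf = 0.000152984 kN and 32100 dyn = 0.000321000 kN.
0.000152984 + 0.000321000 ≈ 0.000474 kN.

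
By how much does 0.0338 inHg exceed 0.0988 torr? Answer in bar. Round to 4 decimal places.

0.0010 bar

0.0338 inHg = 0.001144599 bar and 0.0988 torr = 0.0001317225 bar.
0.001144599 − 0.0001317225 ≈ 0.0010 bar.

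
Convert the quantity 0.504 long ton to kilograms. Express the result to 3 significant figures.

512 kg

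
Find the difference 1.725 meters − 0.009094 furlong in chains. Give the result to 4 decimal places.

-0.0052 chain

1.725 m = 0.0857492 chain and 0.009094 furlong = 0.0909400 chain.
0.0857492 − 0.0909400 ≈ -0.0052 chain.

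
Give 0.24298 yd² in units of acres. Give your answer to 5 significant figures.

5.0202 × 10^-5 acre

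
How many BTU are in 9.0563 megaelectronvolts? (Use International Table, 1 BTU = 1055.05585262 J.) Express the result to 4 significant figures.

1.375e-15 BTU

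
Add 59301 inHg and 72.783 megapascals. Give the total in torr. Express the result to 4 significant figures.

2.052 × 10^6 torr

59301 inHg = 1.50625 × 10^6 torr and 72.783 MPa = 545917 torr.
1.50625 × 10^6 + 545917 ≈ 2.052 × 10^6 torr.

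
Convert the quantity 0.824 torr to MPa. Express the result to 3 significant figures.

0.000110 MPa

1 torr = 0.000133322 megapascals.
Then 0.824 × 0.000133322 ≈ 0.000110 MPa.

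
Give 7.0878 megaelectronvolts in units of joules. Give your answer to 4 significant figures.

1.136 × 10^-12 joules

1 MeV = 1.60218 × 10^-13 joules.
7.0878 × 1.60218 × 10^-13 ≈ 1.136 × 10^-12 J.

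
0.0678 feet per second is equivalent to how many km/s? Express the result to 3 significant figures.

2.07 × 10^-5 kilometers per second

1 foot per second = 0.000304800 kilometers per second.
So 0.0678 × 0.000304800 ≈ 2.07 × 10^-5 km/s.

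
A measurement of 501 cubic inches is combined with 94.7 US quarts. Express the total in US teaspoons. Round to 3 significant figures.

19800 US tsp

501 in³ = 1665.66 US tsp and 94.7 US qt = 18182.4 US tsp.
1665.66 + 18182.4 ≈ 19800 US tsp.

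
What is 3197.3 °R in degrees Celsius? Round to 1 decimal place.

°R = (°C + 273.15) × 9/5.
Applying the formula gives 1503.1 °C.

1503.1 °C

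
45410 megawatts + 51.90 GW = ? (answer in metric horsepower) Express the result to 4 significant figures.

45410 MW = 6.17404 × 10^7 PS and 51.90 GW = 7.05644 × 10^7 PS.
6.17404 × 10^7 + 7.05644 × 10^7 ≈ 1.323 × 10^8 PS.

1.323 × 10^8 PS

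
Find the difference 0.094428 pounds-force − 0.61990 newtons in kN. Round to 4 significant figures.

-0.0001999 kN

0.094428 lbf = 0.000420037 kN and 0.61990 N = 0.000619900 kN.
0.000420037 − 0.000619900 ≈ -0.0001999 kN.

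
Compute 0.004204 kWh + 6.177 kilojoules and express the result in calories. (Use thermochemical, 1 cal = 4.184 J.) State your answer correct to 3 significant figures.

5090 cal

0.004204 kWh = 3617.21 cal and 6.177 kJ = 1476.34 cal.
3617.21 + 1476.34 ≈ 5090 cal.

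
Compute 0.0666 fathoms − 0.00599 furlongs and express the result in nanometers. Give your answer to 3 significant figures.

0.0666 fathom = 1.21798 × 10^8 nm and 0.00599 furlong = 1.20500 × 10^9 nm.
1.21798 × 10^8 − 1.20500 × 10^9 ≈ -1.08 × 10^9 nm.

-1.08 × 10^9 nm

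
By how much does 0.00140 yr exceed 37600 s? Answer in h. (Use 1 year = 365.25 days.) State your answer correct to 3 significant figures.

1.83 h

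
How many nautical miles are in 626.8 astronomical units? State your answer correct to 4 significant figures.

5.063 × 10^10 nmi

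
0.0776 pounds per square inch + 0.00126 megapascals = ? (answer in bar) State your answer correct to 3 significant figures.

0.0776 psi = 0.00535033 bar and 0.00126 MPa = 0.0126000 bar.
0.00535033 + 0.0126000 ≈ 0.0180 bar.

0.0180 bar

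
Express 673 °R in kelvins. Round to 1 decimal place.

373.9 kelvins

°R = K × 9/5.
Applying the formula gives 373.9 K.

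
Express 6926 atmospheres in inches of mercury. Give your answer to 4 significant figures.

207200 inches of mercury

1 atmosphere = 29.9213 inHg.
So 6926 × 29.9213 ≈ 207200 inHg.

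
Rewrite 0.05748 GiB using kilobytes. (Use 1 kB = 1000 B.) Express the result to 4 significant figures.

61720 kB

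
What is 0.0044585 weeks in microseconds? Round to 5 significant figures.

2.6965e+9 microseconds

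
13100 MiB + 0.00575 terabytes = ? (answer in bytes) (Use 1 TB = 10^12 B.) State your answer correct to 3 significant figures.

1.95e+10 B

13100 MiB = 1.37363e+10 B and 0.00575 TB = 5.75000e+9 B.
1.37363e+10 + 5.75000e+9 ≈ 1.95e+10 B.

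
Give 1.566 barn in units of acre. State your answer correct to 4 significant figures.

1 barn = 2.47105 × 10^-32 acre.
Thus 1.566 × 2.47105 × 10^-32 ≈ 3.870 × 10^-32 acre.

3.870 × 10^-32 acre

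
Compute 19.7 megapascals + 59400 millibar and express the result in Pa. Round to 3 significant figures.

19.7 MPa = 1.97000e+7 Pa and 59400 mbar = 5.94000e+6 Pa.
1.97000e+7 + 5.94000e+6 ≈ 2.56e+7 Pa.

2.56e+7 pascals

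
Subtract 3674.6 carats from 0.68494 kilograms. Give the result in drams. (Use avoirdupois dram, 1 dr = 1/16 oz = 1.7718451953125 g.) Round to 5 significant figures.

-28.208 dr

0.68494 kg = 386.569 dr and 3674.6 ct = 414.777 dr.
386.569 − 414.777 ≈ -28.208 dr.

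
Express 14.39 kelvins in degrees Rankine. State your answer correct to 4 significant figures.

°R = K × 9/5.
Applying the formula gives 25.90 °R.

25.90 °R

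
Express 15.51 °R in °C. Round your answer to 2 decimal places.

-264.53 °C

°R = (°C + 273.15) × 9/5.
Applying the formula gives -264.53 °C.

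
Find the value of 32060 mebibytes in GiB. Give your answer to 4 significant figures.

31.31 GiB

1 mebibyte = 0.0009765625 gibibytes.
So 32060 × 0.0009765625 ≈ 31.31 GiB.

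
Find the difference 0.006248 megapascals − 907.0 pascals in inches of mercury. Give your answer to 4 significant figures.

1.577 inHg

0.006248 MPa = 1.84503 inHg and 907.0 Pa = 0.267837 inHg.
1.84503 − 0.267837 ≈ 1.577 inHg.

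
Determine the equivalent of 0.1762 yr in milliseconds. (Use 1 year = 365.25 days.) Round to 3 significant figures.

5.56 × 10^9 ms

1 yr = 3.15576 × 10^10 milliseconds.
So 0.1762 × 3.15576 × 10^10 ≈ 5.56 × 10^9 ms.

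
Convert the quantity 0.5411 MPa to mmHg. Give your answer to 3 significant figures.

4060 mmHg

1 MPa = 7500.62 millimeters of mercury.
Thus 0.5411 × 7500.62 ≈ 4060 mmHg.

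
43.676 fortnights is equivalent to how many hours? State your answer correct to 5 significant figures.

1 fortnight = 336.000 hours.
Thus 43.676 × 336.000 ≈ 14675 h.

14675 hours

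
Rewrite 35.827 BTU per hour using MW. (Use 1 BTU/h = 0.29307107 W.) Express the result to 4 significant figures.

1 BTU/h = 2.93071e-7 MW.
So 35.827 × 2.93071e-7 ≈ 1.050e-5 MW.

1.050e-5 MW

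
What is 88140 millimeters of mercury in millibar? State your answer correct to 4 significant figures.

1 mmHg = 1.33322 millibar.
88140 × 1.33322 ≈ 117500 mbar.

117500 millibar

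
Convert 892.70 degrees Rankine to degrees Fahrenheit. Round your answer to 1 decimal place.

433.0 degrees Fahrenheit

°R = °F + 459.67.
Applying the formula gives 433.0 °F.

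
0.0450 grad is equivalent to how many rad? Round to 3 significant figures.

0.000707 radians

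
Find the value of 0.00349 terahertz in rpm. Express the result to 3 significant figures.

1 terahertz = 6.00000e+13 revolutions per minute.
Then 0.00349 × 6.00000e+13 ≈ 2.09e+11 rpm.

2.09e+11 revolutions per minute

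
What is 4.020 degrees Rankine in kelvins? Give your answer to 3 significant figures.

°R = K × 9/5.
Applying the formula gives 2.23 K.

2.23 K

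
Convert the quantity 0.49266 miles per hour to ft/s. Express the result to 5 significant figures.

0.72257 ft/s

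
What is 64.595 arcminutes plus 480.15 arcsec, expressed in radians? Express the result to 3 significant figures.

0.0211 rad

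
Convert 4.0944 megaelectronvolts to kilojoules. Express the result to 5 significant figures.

1 MeV = 1.60218e-16 kilojoules.
So 4.0944 × 1.60218e-16 ≈ 6.5600e-16 kJ.

6.5600e-16 kilojoules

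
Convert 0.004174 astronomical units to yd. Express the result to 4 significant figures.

1 au = 1.63602e+11 yd.
Then 0.004174 × 1.63602e+11 ≈ 6.829e+8 yd.

6.829e+8 yards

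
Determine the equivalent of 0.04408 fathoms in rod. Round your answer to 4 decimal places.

0.0160 rod

1 fathom = 0.363636 rod.
Thus 0.04408 × 0.363636 ≈ 0.0160 rod.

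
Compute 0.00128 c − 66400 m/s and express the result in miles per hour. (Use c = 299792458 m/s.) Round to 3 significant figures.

710000 miles per hour

0.00128 c = 858389 mph and 66400 m/s = 148533 mph.
858389 − 148533 ≈ 710000 mph.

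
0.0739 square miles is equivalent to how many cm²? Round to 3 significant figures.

1 square mile = 2.58999e+10 square centimeters.
Then 0.0739 × 2.58999e+10 ≈ 1.91e+9 cm².

1.91e+9 cm²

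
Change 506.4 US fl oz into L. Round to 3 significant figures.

15.0 L

1 US fluid ounce = 0.0295735 L.
Then 506.4 × 0.0295735 ≈ 15.0 L.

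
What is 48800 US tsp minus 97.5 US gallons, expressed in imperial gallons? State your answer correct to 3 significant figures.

48800 US tsp = 52.9095 imp gal and 97.5 US gal = 81.1857 imp gal.
52.9095 − 81.1857 ≈ -28.3 imp gal.

-28.3 imp gal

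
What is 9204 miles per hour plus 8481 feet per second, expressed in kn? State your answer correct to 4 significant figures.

13020 kn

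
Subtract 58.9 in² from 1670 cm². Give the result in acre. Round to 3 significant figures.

1670 cm² = 4.12666e-5 acre and 58.9 in² = 9.38999e-6 acre.
4.12666e-5 − 9.38999e-6 ≈ 3.19e-5 acre.

3.19e-5 acres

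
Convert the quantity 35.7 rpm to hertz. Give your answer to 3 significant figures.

1 rpm = 0.0166667 Hz.
So 35.7 × 0.0166667 ≈ 0.595 Hz.

0.595 Hz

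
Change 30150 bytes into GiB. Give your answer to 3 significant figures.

2.81 × 10^-5 gibibytes

1 byte = 9.31323 × 10^-10 GiB.
Thus 30150 × 9.31323 × 10^-10 ≈ 2.81 × 10^-5 GiB.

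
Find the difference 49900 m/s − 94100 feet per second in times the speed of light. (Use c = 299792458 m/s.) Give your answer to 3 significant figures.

49900 m/s = 0.000166448 c and 94100 ft/s = 9.56718 × 10^-5 c.
0.000166448 − 9.56718 × 10^-5 ≈ 7.08 × 10^-5 c.

7.08 × 10^-5 times the speed of light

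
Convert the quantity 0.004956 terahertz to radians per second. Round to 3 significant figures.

3.11e+10 rad/s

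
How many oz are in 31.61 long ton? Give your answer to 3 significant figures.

1 long ton = 35840.0 ounces.
Then 31.61 × 35840.0 ≈ 1.13e+6 oz.

1.13e+6 ounces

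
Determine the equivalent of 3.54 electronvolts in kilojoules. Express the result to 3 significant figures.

5.67e-22 kJ

1 electronvolt = 1.60218e-22 kJ.
So 3.54 × 1.60218e-22 ≈ 5.67e-22 kJ.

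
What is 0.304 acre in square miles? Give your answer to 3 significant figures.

1 acre = 0.00156250 mi².
0.304 × 0.00156250 ≈ 0.000475 mi².

0.000475 mi²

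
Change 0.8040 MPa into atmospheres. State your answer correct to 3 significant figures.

7.93 atmospheres

1 megapascal = 9.86923 atm.
0.8040 × 9.86923 ≈ 7.93 atm.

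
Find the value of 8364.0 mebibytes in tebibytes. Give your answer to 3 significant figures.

1 MiB = 9.53674 × 10^-7 TiB.
So 8364.0 × 9.53674 × 10^-7 ≈ 0.00798 TiB.

0.00798 tebibytes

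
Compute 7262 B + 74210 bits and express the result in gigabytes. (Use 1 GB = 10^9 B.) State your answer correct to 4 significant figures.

7262 B = 7.26200 × 10^-6 GB and 74210 bit = 9.27625 × 10^-6 GB.
7.26200 × 10^-6 + 9.27625 × 10^-6 ≈ 1.654 × 10^-5 GB.

1.654 × 10^-5 gigabytes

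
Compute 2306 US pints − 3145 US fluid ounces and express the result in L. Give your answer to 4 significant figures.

998.1 L

2306 US pt = 1091.14 L and 3145 US fl oz = 93.0088 L.
1091.14 − 93.0088 ≈ 998.1 L.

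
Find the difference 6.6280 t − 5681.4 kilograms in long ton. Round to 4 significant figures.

0.9316 long ton

6.6280 t = 6.5233209 long ton and 5681.4 kg = 5.5916710 long ton.
6.5233209 − 5.5916710 ≈ 0.9316 long ton.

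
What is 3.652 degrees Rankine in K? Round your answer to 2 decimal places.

°R = K × 9/5.
Applying the formula gives 2.03 K.

2.03 kelvins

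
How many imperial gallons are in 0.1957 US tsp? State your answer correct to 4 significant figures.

0.0002122 imperial gallons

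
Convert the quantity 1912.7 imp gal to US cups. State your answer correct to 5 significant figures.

36753 US cup

1 imp gal = 19.2152 US cups.
1912.7 × 19.2152 ≈ 36753 US cup.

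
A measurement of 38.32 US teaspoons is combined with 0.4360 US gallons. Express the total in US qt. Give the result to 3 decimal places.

1.944 US quarts

38.32 US tsp = 0.199583 US qt and 0.4360 US gal = 1.74400 US qt.
0.199583 + 1.74400 ≈ 1.944 US qt.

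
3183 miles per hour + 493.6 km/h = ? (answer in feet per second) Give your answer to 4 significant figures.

3183 mph = 4668.40 ft/s and 493.6 km/h = 449.840 ft/s.
4668.40 + 449.840 ≈ 5118 ft/s.

5118 feet per second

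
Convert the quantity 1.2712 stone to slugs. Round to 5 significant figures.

1 st = 0.435133 slug.
Thus 1.2712 × 0.435133 ≈ 0.55314 slug.

0.55314 slug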